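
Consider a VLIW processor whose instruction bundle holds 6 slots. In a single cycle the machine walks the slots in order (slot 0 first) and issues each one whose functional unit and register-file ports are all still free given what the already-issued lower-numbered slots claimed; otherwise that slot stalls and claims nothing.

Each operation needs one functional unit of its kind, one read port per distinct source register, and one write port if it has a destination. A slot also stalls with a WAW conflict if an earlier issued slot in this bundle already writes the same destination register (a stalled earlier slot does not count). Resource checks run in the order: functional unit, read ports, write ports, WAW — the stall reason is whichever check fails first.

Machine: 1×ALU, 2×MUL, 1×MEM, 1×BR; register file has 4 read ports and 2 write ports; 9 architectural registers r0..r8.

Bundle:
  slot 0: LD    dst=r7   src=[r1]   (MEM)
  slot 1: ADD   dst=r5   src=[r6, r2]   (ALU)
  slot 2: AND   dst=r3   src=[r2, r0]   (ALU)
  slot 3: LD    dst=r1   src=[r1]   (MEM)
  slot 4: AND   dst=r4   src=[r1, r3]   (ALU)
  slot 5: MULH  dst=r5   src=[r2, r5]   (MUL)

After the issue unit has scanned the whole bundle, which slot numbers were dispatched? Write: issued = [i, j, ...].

issued = [0, 1]

  0. MEM→r7 ⇒ go  {1A/2Mu/0Ld/1B | 3r 1w}
  1. ALU→r5 ⇒ go  {0A/2Mu/0Ld/1B | 1r 0w}
  2. ALU→r3 ⇒ no(FU)  {0A/2Mu/0Ld/1B | 1r 0w}
  3. MEM→r1 ⇒ no(FU)  {0A/2Mu/0Ld/1B | 1r 0w}
  4. ALU→r4 ⇒ no(FU)  {0A/2Mu/0Ld/1B | 1r 0w}
  5. MUL→r5 ⇒ no(RD_PORT)  {0A/2Mu/0Ld/1B | 1r 0w}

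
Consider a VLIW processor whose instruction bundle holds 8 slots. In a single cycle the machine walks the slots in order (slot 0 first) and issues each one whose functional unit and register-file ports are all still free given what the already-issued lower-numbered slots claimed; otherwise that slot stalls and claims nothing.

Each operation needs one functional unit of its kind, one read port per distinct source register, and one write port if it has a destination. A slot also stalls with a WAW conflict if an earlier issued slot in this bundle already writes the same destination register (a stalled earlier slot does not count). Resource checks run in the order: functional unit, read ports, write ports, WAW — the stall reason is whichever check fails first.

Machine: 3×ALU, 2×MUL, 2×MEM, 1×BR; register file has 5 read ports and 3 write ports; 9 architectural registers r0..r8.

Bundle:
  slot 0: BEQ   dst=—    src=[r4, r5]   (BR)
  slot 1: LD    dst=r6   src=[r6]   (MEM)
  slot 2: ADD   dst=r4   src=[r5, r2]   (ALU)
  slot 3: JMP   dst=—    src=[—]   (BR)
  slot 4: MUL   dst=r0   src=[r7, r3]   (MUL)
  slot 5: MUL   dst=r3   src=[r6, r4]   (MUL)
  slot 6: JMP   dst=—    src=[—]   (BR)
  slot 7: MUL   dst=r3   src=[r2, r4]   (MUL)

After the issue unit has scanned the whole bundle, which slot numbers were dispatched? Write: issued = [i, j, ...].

issued = [0, 1, 2]

[0] BR needs rd=2 wr=0: ok; after: ALU=3 MUL=2 MEM=2 BR=0, R=3, W=3
[1] MEM needs rd=1 wr=1: ok; after: ALU=3 MUL=2 MEM=1 BR=0, R=2, W=2
[2] ALU needs rd=2 wr=1: ok; after: ALU=2 MUL=2 MEM=1 BR=0, R=0, W=1
[3] BR needs rd=0 wr=0: FU; after: ALU=2 MUL=2 MEM=1 BR=0, R=0, W=1
[4] MUL needs rd=2 wr=1: RD_PORT; after: ALU=2 MUL=2 MEM=1 BR=0, R=0, W=1
[5] MUL needs rd=2 wr=1: RD_PORT; after: ALU=2 MUL=2 MEM=1 BR=0, R=0, W=1
[6] BR needs rd=0 wr=0: FU; after: ALU=2 MUL=2 MEM=1 BR=0, R=0, W=1
[7] MUL needs rd=2 wr=1: RD_PORT; after: ALU=2 MUL=2 MEM=1 BR=0, R=0, W=1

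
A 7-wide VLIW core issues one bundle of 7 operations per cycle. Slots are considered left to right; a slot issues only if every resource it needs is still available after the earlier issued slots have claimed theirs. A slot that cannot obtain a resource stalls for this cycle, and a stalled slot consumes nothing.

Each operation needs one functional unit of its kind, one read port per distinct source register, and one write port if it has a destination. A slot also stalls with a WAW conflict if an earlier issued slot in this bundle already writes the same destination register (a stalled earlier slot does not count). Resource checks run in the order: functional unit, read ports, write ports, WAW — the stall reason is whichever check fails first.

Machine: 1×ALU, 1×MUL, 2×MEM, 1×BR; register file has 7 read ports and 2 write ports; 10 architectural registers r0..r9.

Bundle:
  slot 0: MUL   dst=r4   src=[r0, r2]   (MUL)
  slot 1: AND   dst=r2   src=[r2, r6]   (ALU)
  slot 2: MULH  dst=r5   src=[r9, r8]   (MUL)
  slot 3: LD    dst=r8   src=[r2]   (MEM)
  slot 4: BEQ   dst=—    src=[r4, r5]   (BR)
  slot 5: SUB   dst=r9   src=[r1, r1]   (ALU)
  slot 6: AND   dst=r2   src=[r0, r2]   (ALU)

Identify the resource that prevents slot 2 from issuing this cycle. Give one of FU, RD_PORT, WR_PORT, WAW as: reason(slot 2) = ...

(0) want 1×MUL +2rd +1wr — yes → AL1|MU0|ME2|BR1|rd5|wr1
(1) want 1×ALU +2rd +1wr — yes → AL0|MU0|ME2|BR1|rd3|wr0
(2) want 1×MUL +2rd +1wr — FU → AL0|MU0|ME2|BR1|rd3|wr0
(3) want 1×MEM +1rd +1wr — WR_PORT → AL0|MU0|ME2|BR1|rd3|wr0
(4) want 1×BR +2rd +0wr — yes → AL0|MU0|ME2|BR0|rd1|wr0
(5) want 1×ALU +1rd +1wr — FU → AL0|MU0|ME2|BR0|rd1|wr0
(6) want 1×ALU +2rd +1wr — FU → AL0|MU0|ME2|BR0|rd1|wr0

reason(slot 2) = FU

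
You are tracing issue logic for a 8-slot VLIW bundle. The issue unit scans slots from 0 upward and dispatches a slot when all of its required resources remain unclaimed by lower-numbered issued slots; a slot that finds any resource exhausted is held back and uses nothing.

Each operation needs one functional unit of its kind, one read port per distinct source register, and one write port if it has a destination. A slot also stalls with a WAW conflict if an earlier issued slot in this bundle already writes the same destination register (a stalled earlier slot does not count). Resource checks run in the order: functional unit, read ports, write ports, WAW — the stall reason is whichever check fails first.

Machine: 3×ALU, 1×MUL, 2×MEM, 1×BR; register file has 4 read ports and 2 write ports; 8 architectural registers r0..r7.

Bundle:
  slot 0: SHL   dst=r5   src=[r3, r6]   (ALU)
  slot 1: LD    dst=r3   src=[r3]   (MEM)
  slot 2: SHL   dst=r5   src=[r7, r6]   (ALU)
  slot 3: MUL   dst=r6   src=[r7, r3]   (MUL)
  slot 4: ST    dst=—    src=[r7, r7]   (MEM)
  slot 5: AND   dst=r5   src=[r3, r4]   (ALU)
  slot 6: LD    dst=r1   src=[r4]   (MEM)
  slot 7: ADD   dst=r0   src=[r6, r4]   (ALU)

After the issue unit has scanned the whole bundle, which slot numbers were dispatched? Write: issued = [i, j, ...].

issued = [0, 1, 4]

slot 0 (ALU): ISSUE — free A2,Mu1,Ld2,B1 rp2 wp1
slot 1 (MEM): ISSUE — free A2,Mu1,Ld1,B1 rp1 wp0
slot 2 (ALU): stall RD_PORT — free A2,Mu1,Ld1,B1 rp1 wp0
slot 3 (MUL): stall RD_PORT — free A2,Mu1,Ld1,B1 rp1 wp0
slot 4 (MEM): ISSUE — free A2,Mu1,Ld0,B1 rp0 wp0
slot 5 (ALU): stall RD_PORT — free A2,Mu1,Ld0,B1 rp0 wp0
slot 6 (MEM): stall FU — free A2,Mu1,Ld0,B1 rp0 wp0
slot 7 (ALU): stall RD_PORT — free A2,Mu1,Ld0,B1 rp0 wp0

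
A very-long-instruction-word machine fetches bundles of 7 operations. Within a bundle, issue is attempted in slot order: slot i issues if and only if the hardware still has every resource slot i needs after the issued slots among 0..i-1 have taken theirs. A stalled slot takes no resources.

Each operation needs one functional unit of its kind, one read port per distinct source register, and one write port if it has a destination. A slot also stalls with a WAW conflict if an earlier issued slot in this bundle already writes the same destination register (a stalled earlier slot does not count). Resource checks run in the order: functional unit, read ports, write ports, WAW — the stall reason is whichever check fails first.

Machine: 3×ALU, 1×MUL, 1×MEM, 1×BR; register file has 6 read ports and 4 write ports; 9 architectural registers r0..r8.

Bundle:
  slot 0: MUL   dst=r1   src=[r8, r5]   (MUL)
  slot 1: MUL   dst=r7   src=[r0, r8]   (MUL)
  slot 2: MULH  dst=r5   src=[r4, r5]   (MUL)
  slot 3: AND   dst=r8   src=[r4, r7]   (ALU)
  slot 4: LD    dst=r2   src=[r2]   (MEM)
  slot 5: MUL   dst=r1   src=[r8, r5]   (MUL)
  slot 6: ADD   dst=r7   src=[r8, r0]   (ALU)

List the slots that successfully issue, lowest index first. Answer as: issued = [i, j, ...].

issued = [0, 3, 4]

(0) want 1×MUL +2rd +1wr — yes → AL3|MU0|ME1|BR1|rd4|wr3
(1) want 1×MUL +2rd +1wr — FU → AL3|MU0|ME1|BR1|rd4|wr3
(2) want 1×MUL +2rd +1wr — FU → AL3|MU0|ME1|BR1|rd4|wr3
(3) want 1×ALU +2rd +1wr — yes → AL2|MU0|ME1|BR1|rd2|wr2
(4) want 1×MEM +1rd +1wr — yes → AL2|MU0|ME0|BR1|rd1|wr1
(5) want 1×MUL +2rd +1wr — FU → AL2|MU0|ME0|BR1|rd1|wr1
(6) want 1×ALU +2rd +1wr — RD_PORT → AL2|MU0|ME0|BR1|rd1|wr1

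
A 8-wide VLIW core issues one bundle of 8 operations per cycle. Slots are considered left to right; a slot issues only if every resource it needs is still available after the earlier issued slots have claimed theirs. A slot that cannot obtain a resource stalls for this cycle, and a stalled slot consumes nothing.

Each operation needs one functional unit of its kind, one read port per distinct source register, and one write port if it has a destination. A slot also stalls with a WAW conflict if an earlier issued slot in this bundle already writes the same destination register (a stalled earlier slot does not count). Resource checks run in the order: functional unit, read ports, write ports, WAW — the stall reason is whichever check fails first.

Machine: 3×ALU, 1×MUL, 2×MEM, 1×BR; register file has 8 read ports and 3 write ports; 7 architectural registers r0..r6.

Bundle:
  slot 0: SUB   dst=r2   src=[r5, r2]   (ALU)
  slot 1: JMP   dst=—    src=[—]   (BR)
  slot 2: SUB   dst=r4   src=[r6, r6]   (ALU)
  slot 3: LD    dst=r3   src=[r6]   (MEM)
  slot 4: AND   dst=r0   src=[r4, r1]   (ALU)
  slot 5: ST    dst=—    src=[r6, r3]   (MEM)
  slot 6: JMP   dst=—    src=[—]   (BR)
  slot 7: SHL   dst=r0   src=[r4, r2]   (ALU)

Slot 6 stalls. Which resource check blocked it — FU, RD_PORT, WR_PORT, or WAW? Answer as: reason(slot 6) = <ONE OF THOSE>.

reason(slot 6) = FU

  0. ALU→r2 ⇒ go  {2A/1Mu/2Ld/1B | 6r 2w}
  1. BR ⇒ go  {2A/1Mu/2Ld/0B | 6r 2w}
  2. ALU→r4 ⇒ go  {1A/1Mu/2Ld/0B | 5r 1w}
  3. MEM→r3 ⇒ go  {1A/1Mu/1Ld/0B | 4r 0w}
  4. ALU→r0 ⇒ no(WR_PORT)  {1A/1Mu/1Ld/0B | 4r 0w}
  5. MEM ⇒ go  {1A/1Mu/0Ld/0B | 2r 0w}
  6. BR ⇒ no(FU)  {1A/1Mu/0Ld/0B | 2r 0w}
  7. ALU→r0 ⇒ no(WR_PORT)  {1A/1Mu/0Ld/0B | 2r 0w}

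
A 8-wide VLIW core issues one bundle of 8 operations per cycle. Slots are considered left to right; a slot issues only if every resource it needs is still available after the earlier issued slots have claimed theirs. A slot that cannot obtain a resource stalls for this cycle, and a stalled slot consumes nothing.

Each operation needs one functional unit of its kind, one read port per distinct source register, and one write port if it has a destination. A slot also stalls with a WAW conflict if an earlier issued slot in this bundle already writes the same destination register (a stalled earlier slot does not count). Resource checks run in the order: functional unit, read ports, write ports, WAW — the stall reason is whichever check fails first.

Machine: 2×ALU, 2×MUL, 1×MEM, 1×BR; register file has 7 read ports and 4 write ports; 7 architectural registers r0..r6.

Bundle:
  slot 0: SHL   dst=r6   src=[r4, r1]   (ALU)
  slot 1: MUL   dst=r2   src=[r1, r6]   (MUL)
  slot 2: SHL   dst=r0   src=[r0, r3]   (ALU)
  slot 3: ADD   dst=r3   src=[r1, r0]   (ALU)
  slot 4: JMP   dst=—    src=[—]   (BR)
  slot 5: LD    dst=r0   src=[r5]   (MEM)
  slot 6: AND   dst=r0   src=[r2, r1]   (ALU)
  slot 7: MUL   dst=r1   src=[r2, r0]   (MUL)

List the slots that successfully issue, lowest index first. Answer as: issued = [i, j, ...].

(0) want 1×ALU +2rd +1wr — yes → AL1|MU2|ME1|BR1|rd5|wr3
(1) want 1×MUL +2rd +1wr — yes → AL1|MU1|ME1|BR1|rd3|wr2
(2) want 1×ALU +2rd +1wr — yes → AL0|MU1|ME1|BR1|rd1|wr1
(3) want 1×ALU +2rd +1wr — FU → AL0|MU1|ME1|BR1|rd1|wr1
(4) want 1×BR +0rd +0wr — yes → AL0|MU1|ME1|BR0|rd1|wr1
(5) want 1×MEM +1rd +1wr — WAW → AL0|MU1|ME1|BR0|rd1|wr1
(6) want 1×ALU +2rd +1wr — FU → AL0|MU1|ME1|BR0|rd1|wr1
(7) want 1×MUL +2rd +1wr — RD_PORT → AL0|MU1|ME1|BR0|rd1|wr1

issued = [0, 1, 2, 4]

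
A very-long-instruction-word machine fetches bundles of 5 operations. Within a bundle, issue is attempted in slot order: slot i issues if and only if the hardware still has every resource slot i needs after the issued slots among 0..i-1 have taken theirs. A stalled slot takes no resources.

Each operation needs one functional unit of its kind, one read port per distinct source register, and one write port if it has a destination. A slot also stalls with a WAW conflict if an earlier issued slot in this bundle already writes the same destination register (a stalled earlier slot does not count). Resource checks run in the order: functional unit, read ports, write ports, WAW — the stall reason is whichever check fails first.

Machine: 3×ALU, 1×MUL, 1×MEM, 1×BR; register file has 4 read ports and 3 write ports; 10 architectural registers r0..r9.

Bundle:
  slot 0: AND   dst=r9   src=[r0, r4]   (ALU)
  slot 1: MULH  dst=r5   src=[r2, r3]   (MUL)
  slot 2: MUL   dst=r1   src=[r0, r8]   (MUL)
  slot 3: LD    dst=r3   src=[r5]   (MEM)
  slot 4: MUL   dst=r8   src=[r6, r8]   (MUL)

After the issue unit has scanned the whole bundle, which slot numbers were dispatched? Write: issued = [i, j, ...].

issued = [0, 1]

[0] ALU needs rd=2 wr=1: ok; after: ALU=2 MUL=1 MEM=1 BR=1, R=2, W=2
[1] MUL needs rd=2 wr=1: ok; after: ALU=2 MUL=0 MEM=1 BR=1, R=0, W=1
[2] MUL needs rd=2 wr=1: FU; after: ALU=2 MUL=0 MEM=1 BR=1, R=0, W=1
[3] MEM needs rd=1 wr=1: RD_PORT; after: ALU=2 MUL=0 MEM=1 BR=1, R=0, W=1
[4] MUL needs rd=2 wr=1: FU; after: ALU=2 MUL=0 MEM=1 BR=1, R=0, W=1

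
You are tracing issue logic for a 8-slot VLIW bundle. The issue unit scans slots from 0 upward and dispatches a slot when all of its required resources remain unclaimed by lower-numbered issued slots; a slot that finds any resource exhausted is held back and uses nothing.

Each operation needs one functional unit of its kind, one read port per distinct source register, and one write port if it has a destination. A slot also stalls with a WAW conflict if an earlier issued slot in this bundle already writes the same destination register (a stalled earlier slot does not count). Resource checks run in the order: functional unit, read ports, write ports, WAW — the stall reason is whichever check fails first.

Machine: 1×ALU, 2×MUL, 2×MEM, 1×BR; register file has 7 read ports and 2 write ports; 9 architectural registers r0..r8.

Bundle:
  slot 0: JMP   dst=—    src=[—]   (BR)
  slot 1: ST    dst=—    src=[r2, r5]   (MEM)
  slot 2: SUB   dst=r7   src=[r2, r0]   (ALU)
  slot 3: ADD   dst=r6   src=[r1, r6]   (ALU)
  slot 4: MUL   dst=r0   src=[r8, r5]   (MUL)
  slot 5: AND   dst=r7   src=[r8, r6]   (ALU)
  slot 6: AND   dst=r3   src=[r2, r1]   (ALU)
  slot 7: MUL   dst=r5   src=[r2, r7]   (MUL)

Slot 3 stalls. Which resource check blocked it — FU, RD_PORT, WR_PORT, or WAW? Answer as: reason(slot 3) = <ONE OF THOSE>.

reason(slot 3) = FU

(0) want 1×BR +0rd +0wr — yes → AL1|MU2|ME2|BR0|rd7|wr2
(1) want 1×MEM +2rd +0wr — yes → AL1|MU2|ME1|BR0|rd5|wr2
(2) want 1×ALU +2rd +1wr — yes → AL0|MU2|ME1|BR0|rd3|wr1
(3) want 1×ALU +2rd +1wr — FU → AL0|MU2|ME1|BR0|rd3|wr1
(4) want 1×MUL +2rd +1wr — yes → AL0|MU1|ME1|BR0|rd1|wr0
(5) want 1×ALU +2rd +1wr — FU → AL0|MU1|ME1|BR0|rd1|wr0
(6) want 1×ALU +2rd +1wr — FU → AL0|MU1|ME1|BR0|rd1|wr0
(7) want 1×MUL +2rd +1wr — RD_PORT → AL0|MU1|ME1|BR0|rd1|wr0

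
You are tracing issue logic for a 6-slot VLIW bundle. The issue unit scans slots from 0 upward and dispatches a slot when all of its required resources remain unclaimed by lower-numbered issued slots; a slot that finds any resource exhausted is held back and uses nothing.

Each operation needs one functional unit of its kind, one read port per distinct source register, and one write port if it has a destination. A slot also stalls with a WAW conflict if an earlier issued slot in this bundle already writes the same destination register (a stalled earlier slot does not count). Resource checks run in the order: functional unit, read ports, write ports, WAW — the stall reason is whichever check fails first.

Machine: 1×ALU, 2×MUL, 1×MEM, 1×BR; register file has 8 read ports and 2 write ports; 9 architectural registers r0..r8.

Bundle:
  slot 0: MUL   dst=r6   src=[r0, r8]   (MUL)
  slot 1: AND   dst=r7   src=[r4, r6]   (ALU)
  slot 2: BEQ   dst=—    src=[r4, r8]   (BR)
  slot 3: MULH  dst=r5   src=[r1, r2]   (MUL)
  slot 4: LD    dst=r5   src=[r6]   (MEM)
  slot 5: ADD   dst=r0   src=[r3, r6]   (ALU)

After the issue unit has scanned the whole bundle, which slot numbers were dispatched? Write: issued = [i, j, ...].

  0. MUL→r6 ⇒ go  {1A/1Mu/1Ld/1B | 6r 1w}
  1. ALU→r7 ⇒ go  {0A/1Mu/1Ld/1B | 4r 0w}
  2. BR ⇒ go  {0A/1Mu/1Ld/0B | 2r 0w}
  3. MUL→r5 ⇒ no(WR_PORT)  {0A/1Mu/1Ld/0B | 2r 0w}
  4. MEM→r5 ⇒ no(WR_PORT)  {0A/1Mu/1Ld/0B | 2r 0w}
  5. ALU→r0 ⇒ no(FU)  {0A/1Mu/1Ld/0B | 2r 0w}

issued = [0, 1, 2]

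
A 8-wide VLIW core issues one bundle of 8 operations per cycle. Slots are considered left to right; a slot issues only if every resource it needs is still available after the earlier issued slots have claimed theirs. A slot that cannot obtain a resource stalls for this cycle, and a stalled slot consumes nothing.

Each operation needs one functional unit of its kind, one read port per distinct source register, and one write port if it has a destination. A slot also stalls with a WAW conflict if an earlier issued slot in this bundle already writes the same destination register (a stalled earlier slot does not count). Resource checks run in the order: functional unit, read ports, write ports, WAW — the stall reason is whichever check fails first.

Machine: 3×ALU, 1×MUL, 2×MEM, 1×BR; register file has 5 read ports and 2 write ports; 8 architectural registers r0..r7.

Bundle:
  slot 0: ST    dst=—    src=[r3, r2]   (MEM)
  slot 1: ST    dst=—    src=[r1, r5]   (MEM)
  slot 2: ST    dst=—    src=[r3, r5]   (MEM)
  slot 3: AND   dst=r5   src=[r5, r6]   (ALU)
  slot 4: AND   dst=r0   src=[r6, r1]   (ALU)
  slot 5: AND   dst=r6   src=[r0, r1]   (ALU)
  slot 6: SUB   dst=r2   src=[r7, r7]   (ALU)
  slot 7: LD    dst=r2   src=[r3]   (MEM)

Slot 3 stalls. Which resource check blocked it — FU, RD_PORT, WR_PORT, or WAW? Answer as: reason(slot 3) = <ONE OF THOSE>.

slot 0 (MEM): ISSUE — free A3,Mu1,Ld1,B1 rp3 wp2
slot 1 (MEM): ISSUE — free A3,Mu1,Ld0,B1 rp1 wp2
slot 2 (MEM): stall FU — free A3,Mu1,Ld0,B1 rp1 wp2
slot 3 (ALU): stall RD_PORT — free A3,Mu1,Ld0,B1 rp1 wp2
slot 4 (ALU): stall RD_PORT — free A3,Mu1,Ld0,B1 rp1 wp2
slot 5 (ALU): stall RD_PORT — free A3,Mu1,Ld0,B1 rp1 wp2
slot 6 (ALU): ISSUE — free A2,Mu1,Ld0,B1 rp0 wp1
slot 7 (MEM): stall FU — free A2,Mu1,Ld0,B1 rp0 wp1

reason(slot 3) = RD_PORT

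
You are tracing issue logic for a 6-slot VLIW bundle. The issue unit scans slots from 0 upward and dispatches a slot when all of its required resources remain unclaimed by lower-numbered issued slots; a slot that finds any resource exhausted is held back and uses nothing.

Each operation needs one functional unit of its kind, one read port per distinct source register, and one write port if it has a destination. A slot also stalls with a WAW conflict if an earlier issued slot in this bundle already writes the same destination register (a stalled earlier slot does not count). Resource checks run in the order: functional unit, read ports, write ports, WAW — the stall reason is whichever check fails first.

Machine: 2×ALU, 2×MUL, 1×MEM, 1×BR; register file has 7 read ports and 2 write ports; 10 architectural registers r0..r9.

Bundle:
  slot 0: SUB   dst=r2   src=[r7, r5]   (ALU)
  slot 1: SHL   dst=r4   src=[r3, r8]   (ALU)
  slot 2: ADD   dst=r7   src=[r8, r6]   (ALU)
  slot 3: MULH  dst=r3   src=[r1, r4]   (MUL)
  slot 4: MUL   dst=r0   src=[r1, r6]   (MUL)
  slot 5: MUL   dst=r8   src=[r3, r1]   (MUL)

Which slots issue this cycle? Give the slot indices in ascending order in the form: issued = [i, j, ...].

issued = [0, 1]

  0. ALU→r2 ⇒ go  {1A/2Mu/1Ld/1B | 5r 1w}
  1. ALU→r4 ⇒ go  {0A/2Mu/1Ld/1B | 3r 0w}
  2. ALU→r7 ⇒ no(FU)  {0A/2Mu/1Ld/1B | 3r 0w}
  3. MUL→r3 ⇒ no(WR_PORT)  {0A/2Mu/1Ld/1B | 3r 0w}
  4. MUL→r0 ⇒ no(WR_PORT)  {0A/2Mu/1Ld/1B | 3r 0w}
  5. MUL→r8 ⇒ no(WR_PORT)  {0A/2Mu/1Ld/1B | 3r 0w}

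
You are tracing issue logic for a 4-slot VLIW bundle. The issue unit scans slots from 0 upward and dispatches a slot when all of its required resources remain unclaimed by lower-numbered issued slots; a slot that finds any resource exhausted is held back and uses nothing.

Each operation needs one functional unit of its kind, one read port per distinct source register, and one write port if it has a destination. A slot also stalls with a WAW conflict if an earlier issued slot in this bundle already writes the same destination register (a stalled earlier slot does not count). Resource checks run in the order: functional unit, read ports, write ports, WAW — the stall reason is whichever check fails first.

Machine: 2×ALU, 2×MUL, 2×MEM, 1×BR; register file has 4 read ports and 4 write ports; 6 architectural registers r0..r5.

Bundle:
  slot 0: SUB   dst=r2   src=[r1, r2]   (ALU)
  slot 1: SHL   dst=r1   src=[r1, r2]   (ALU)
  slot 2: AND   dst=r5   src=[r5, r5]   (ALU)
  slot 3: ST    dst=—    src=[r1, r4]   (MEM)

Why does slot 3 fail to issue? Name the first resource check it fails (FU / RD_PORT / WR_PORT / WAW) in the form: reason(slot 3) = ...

[0] ALU needs rd=2 wr=1: ok; after: ALU=1 MUL=2 MEM=2 BR=1, R=2, W=3
[1] ALU needs rd=2 wr=1: ok; after: ALU=0 MUL=2 MEM=2 BR=1, R=0, W=2
[2] ALU needs rd=1 wr=1: FU; after: ALU=0 MUL=2 MEM=2 BR=1, R=0, W=2
[3] MEM needs rd=2 wr=0: RD_PORT; after: ALU=0 MUL=2 MEM=2 BR=1, R=0, W=2

reason(slot 3) = RD_PORT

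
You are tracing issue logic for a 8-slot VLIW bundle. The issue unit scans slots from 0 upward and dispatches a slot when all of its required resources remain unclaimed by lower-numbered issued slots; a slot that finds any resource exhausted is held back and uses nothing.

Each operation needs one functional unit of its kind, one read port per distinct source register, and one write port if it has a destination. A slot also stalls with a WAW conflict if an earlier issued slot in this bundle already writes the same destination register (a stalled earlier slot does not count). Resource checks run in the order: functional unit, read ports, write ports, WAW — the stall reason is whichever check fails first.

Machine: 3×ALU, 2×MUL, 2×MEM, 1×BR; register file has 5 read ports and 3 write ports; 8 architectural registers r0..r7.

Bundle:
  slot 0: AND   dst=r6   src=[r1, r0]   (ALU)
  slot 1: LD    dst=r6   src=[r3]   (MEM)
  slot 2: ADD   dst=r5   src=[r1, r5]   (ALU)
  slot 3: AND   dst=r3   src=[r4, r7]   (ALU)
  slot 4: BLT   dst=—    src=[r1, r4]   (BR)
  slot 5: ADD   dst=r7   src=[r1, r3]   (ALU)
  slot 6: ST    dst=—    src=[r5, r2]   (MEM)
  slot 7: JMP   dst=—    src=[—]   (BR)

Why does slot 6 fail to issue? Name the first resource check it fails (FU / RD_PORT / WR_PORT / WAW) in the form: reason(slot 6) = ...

reason(slot 6) = RD_PORT

slot 0 (ALU): ISSUE — free A2,Mu2,Ld2,B1 rp3 wp2
slot 1 (MEM): stall WAW — free A2,Mu2,Ld2,B1 rp3 wp2
slot 2 (ALU): ISSUE — free A1,Mu2,Ld2,B1 rp1 wp1
slot 3 (ALU): stall RD_PORT — free A1,Mu2,Ld2,B1 rp1 wp1
slot 4 (BR): stall RD_PORT — free A1,Mu2,Ld2,B1 rp1 wp1
slot 5 (ALU): stall RD_PORT — free A1,Mu2,Ld2,B1 rp1 wp1
slot 6 (MEM): stall RD_PORT — free A1,Mu2,Ld2,B1 rp1 wp1
slot 7 (BR): ISSUE — free A1,Mu2,Ld2,B0 rp1 wp1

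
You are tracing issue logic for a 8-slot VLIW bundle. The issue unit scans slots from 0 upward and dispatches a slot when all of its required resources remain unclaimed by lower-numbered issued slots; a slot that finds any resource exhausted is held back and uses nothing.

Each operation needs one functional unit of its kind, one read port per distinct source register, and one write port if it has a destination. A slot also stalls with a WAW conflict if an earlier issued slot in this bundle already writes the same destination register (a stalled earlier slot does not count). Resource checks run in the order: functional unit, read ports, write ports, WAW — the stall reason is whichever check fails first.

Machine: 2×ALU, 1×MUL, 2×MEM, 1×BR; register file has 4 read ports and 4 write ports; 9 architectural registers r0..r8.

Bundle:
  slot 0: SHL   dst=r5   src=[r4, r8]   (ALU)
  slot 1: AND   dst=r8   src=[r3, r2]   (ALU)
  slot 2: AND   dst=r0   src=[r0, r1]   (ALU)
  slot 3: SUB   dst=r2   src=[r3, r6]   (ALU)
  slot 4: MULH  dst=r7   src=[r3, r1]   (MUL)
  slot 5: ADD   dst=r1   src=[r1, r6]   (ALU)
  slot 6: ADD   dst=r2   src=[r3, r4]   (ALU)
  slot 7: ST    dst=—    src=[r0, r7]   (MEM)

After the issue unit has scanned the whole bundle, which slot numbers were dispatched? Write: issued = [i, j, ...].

  0. ALU→r5 ⇒ go  {1A/1Mu/2Ld/1B | 2r 3w}
  1. ALU→r8 ⇒ go  {0A/1Mu/2Ld/1B | 0r 2w}
  2. ALU→r0 ⇒ no(FU)  {0A/1Mu/2Ld/1B | 0r 2w}
  3. ALU→r2 ⇒ no(FU)  {0A/1Mu/2Ld/1B | 0r 2w}
  4. MUL→r7 ⇒ no(RD_PORT)  {0A/1Mu/2Ld/1B | 0r 2w}
  5. ALU→r1 ⇒ no(FU)  {0A/1Mu/2Ld/1B | 0r 2w}
  6. ALU→r2 ⇒ no(FU)  {0A/1Mu/2Ld/1B | 0r 2w}
  7. MEM ⇒ no(RD_PORT)  {0A/1Mu/2Ld/1B | 0r 2w}

issued = [0, 1]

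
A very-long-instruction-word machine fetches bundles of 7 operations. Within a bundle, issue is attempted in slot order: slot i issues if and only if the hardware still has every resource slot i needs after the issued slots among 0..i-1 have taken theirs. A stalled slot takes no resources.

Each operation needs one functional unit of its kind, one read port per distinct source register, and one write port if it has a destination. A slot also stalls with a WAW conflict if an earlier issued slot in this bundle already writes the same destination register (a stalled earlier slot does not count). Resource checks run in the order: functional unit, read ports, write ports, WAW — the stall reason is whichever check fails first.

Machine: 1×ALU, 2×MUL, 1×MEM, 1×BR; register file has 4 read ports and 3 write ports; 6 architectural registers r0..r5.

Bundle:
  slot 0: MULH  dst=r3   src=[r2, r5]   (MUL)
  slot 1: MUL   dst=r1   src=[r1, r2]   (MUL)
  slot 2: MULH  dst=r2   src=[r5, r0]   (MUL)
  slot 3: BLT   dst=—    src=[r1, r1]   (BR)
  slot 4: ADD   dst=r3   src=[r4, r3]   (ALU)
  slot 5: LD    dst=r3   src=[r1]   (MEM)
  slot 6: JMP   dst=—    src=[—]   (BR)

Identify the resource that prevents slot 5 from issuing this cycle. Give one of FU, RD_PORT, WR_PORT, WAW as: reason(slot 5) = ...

slot 0 (MUL): ISSUE — free A1,Mu1,Ld1,B1 rp2 wp2
slot 1 (MUL): ISSUE — free A1,Mu0,Ld1,B1 rp0 wp1
slot 2 (MUL): stall FU — free A1,Mu0,Ld1,B1 rp0 wp1
slot 3 (BR): stall RD_PORT — free A1,Mu0,Ld1,B1 rp0 wp1
slot 4 (ALU): stall RD_PORT — free A1,Mu0,Ld1,B1 rp0 wp1
slot 5 (MEM): stall RD_PORT — free A1,Mu0,Ld1,B1 rp0 wp1
slot 6 (BR): ISSUE — free A1,Mu0,Ld1,B0 rp0 wp1

reason(slot 5) = RD_PORT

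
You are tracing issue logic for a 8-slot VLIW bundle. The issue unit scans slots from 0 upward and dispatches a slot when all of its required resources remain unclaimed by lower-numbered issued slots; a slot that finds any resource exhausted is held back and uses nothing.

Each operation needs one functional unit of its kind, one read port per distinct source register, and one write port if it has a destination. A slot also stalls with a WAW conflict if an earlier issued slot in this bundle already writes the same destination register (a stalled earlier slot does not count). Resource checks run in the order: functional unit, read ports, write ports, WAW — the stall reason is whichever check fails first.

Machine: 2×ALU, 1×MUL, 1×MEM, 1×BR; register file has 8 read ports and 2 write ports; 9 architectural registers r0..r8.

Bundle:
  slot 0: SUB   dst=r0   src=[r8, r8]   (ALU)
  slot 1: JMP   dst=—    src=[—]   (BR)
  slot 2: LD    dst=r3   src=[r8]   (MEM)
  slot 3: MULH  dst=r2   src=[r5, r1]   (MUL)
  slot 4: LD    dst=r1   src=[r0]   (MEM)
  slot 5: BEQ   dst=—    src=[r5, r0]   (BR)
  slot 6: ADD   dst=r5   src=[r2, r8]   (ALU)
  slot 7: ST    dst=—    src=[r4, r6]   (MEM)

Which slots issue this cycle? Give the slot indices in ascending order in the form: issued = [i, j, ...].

issued = [0, 1, 2]

slot 0 (ALU): ISSUE — free A1,Mu1,Ld1,B1 rp7 wp1
slot 1 (BR): ISSUE — free A1,Mu1,Ld1,B0 rp7 wp1
slot 2 (MEM): ISSUE — free A1,Mu1,Ld0,B0 rp6 wp0
slot 3 (MUL): stall WR_PORT — free A1,Mu1,Ld0,B0 rp6 wp0
slot 4 (MEM): stall FU — free A1,Mu1,Ld0,B0 rp6 wp0
slot 5 (BR): stall FU — free A1,Mu1,Ld0,B0 rp6 wp0
slot 6 (ALU): stall WR_PORT — free A1,Mu1,Ld0,B0 rp6 wp0
slot 7 (MEM): stall FU — free A1,Mu1,Ld0,B0 rp6 wp0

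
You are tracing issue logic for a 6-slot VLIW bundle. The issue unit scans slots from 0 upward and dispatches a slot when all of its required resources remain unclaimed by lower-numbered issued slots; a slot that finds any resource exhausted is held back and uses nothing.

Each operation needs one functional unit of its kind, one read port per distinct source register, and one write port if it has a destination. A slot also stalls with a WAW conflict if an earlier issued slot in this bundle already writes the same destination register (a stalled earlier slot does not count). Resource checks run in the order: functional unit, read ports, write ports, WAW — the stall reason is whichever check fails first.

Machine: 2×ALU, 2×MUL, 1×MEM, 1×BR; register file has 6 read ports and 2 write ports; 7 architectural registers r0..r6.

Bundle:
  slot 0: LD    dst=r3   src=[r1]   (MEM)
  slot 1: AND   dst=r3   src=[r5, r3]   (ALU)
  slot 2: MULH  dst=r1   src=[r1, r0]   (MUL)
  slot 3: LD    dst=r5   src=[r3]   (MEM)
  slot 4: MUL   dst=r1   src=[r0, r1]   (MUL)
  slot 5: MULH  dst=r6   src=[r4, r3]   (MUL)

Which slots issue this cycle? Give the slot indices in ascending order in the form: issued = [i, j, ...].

#0 MEM src=r1 dispatched  <A:2 Mu:2 Ld:0 B:1 rd:5 wr:1>
#1 ALU src=r5,r3 held:WAW  <A:2 Mu:2 Ld:0 B:1 rd:5 wr:1>
#2 MUL src=r1,r0 dispatched  <A:2 Mu:1 Ld:0 B:1 rd:3 wr:0>
#3 MEM src=r3 held:FU  <A:2 Mu:1 Ld:0 B:1 rd:3 wr:0>
#4 MUL src=r0,r1 held:WR_PORT  <A:2 Mu:1 Ld:0 B:1 rd:3 wr:0>
#5 MUL src=r4,r3 held:WR_PORT  <A:2 Mu:1 Ld:0 B:1 rd:3 wr:0>

issued = [0, 2]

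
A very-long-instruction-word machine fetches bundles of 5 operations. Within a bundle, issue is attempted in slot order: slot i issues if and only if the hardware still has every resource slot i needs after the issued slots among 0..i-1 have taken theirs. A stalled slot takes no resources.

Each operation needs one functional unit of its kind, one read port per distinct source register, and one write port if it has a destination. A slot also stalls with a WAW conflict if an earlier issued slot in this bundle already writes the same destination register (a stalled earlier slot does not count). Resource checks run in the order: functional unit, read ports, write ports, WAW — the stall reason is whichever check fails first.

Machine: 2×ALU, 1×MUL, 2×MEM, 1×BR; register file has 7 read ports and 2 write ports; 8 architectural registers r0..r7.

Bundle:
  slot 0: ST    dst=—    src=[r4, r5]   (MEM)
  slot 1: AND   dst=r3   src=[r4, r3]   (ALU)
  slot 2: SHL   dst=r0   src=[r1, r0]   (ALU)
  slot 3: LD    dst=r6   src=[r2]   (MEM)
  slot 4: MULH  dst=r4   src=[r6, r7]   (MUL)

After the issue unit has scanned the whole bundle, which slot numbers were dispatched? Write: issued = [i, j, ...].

issued = [0, 1, 2]

  0. MEM ⇒ go  {2A/1Mu/1Ld/1B | 5r 2w}
  1. ALU→r3 ⇒ go  {1A/1Mu/1Ld/1B | 3r 1w}
  2. ALU→r0 ⇒ go  {0A/1Mu/1Ld/1B | 1r 0w}
  3. MEM→r6 ⇒ no(WR_PORT)  {0A/1Mu/1Ld/1B | 1r 0w}
  4. MUL→r4 ⇒ no(RD_PORT)  {0A/1Mu/1Ld/1B | 1r 0w}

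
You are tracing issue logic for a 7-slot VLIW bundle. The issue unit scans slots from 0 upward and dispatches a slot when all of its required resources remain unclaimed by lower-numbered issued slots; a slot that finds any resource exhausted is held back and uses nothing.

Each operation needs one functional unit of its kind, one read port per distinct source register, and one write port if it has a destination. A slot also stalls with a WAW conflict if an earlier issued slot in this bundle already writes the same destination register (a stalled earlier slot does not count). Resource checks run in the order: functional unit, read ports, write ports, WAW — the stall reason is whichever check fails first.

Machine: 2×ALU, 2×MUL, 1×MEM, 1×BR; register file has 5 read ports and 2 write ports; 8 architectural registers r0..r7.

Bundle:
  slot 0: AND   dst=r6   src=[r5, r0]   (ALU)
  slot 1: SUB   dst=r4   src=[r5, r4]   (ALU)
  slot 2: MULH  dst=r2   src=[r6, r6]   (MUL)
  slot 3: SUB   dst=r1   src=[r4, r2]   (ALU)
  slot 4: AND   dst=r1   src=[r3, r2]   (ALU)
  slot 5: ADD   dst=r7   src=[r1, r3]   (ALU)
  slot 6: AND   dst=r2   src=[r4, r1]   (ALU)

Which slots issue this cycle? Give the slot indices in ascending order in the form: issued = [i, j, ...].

slot 0 (ALU): ISSUE — free A1,Mu2,Ld1,B1 rp3 wp1
slot 1 (ALU): ISSUE — free A0,Mu2,Ld1,B1 rp1 wp0
slot 2 (MUL): stall WR_PORT — free A0,Mu2,Ld1,B1 rp1 wp0
slot 3 (ALU): stall FU — free A0,Mu2,Ld1,B1 rp1 wp0
slot 4 (ALU): stall FU — free A0,Mu2,Ld1,B1 rp1 wp0
slot 5 (ALU): stall FU — free A0,Mu2,Ld1,B1 rp1 wp0
slot 6 (ALU): stall FU — free A0,Mu2,Ld1,B1 rp1 wp0

issued = [0, 1]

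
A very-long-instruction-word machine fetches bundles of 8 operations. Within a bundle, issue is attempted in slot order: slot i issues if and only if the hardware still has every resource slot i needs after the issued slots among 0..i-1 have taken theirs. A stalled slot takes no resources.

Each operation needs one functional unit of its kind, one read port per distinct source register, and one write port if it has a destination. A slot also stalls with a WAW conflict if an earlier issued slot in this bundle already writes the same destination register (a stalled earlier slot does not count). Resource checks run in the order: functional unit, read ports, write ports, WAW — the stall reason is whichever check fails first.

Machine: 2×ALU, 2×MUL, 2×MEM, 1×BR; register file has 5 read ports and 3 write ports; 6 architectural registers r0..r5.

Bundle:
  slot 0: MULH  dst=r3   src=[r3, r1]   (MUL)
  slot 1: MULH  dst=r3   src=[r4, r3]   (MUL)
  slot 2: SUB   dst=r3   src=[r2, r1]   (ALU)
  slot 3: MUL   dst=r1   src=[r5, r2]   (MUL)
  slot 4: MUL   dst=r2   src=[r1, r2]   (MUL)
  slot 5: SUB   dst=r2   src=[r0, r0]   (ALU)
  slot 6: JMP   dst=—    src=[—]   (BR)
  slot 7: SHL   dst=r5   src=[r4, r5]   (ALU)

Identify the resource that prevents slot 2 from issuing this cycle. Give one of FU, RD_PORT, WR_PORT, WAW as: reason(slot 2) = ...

[0] MUL needs rd=2 wr=1: ok; after: ALU=2 MUL=1 MEM=2 BR=1, R=3, W=2
[1] MUL needs rd=2 wr=1: WAW; after: ALU=2 MUL=1 MEM=2 BR=1, R=3, W=2
[2] ALU needs rd=2 wr=1: WAW; after: ALU=2 MUL=1 MEM=2 BR=1, R=3, W=2
[3] MUL needs rd=2 wr=1: ok; after: ALU=2 MUL=0 MEM=2 BR=1, R=1, W=1
[4] MUL needs rd=2 wr=1: FU; after: ALU=2 MUL=0 MEM=2 BR=1, R=1, W=1
[5] ALU needs rd=1 wr=1: ok; after: ALU=1 MUL=0 MEM=2 BR=1, R=0, W=0
[6] BR needs rd=0 wr=0: ok; after: ALU=1 MUL=0 MEM=2 BR=0, R=0, W=0
[7] ALU needs rd=2 wr=1: RD_PORT; after: ALU=1 MUL=0 MEM=2 BR=0, R=0, W=0

reason(slot 2) = WAW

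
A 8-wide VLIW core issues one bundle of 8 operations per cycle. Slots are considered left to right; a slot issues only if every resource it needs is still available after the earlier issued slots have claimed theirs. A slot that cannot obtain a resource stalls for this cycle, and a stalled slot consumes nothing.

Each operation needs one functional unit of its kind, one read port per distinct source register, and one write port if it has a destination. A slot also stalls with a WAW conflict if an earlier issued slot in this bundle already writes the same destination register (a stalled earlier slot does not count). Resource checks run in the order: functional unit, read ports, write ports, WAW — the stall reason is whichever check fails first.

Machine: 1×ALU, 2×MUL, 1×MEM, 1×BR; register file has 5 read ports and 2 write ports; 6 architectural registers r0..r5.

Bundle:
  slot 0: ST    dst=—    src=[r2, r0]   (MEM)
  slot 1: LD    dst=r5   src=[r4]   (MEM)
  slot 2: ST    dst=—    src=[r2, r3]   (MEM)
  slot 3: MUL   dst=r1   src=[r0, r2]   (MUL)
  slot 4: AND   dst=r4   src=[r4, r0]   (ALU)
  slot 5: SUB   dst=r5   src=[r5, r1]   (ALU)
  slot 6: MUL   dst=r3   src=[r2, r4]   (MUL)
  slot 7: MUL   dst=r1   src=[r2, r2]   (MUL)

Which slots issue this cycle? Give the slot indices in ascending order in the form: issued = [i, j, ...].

issued = [0, 3]

#0 MEM src=r2,r0 dispatched  <A:1 Mu:2 Ld:0 B:1 rd:3 wr:2>
#1 MEM src=r4 held:FU  <A:1 Mu:2 Ld:0 B:1 rd:3 wr:2>
#2 MEM src=r2,r3 held:FU  <A:1 Mu:2 Ld:0 B:1 rd:3 wr:2>
#3 MUL src=r0,r2 dispatched  <A:1 Mu:1 Ld:0 B:1 rd:1 wr:1>
#4 ALU src=r4,r0 held:RD_PORT  <A:1 Mu:1 Ld:0 B:1 rd:1 wr:1>
#5 ALU src=r5,r1 held:RD_PORT  <A:1 Mu:1 Ld:0 B:1 rd:1 wr:1>
#6 MUL src=r2,r4 held:RD_PORT  <A:1 Mu:1 Ld:0 B:1 rd:1 wr:1>
#7 MUL src=r2,r2 held:WAW  <A:1 Mu:1 Ld:0 B:1 rd:1 wr:1>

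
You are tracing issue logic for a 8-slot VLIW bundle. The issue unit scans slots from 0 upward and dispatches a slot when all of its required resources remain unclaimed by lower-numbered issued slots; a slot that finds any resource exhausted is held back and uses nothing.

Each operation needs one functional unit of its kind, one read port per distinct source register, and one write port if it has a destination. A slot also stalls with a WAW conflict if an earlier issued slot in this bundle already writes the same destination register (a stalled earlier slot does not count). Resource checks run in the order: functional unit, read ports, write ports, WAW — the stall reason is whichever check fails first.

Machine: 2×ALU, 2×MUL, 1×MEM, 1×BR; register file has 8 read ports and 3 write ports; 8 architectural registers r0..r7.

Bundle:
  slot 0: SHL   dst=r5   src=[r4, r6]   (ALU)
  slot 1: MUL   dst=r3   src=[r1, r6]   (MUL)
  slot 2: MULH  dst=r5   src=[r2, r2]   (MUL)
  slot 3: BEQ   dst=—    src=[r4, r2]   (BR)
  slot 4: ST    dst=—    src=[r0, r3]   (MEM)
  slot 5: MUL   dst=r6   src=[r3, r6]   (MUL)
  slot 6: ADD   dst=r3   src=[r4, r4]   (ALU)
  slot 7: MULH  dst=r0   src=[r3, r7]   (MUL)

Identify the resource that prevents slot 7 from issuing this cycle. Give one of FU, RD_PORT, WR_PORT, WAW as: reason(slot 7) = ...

reason(slot 7) = RD_PORT

slot 0 (ALU): ISSUE — free A1,Mu2,Ld1,B1 rp6 wp2
slot 1 (MUL): ISSUE — free A1,Mu1,Ld1,B1 rp4 wp1
slot 2 (MUL): stall WAW — free A1,Mu1,Ld1,B1 rp4 wp1
slot 3 (BR): ISSUE — free A1,Mu1,Ld1,B0 rp2 wp1
slot 4 (MEM): ISSUE — free A1,Mu1,Ld0,B0 rp0 wp1
slot 5 (MUL): stall RD_PORT — free A1,Mu1,Ld0,B0 rp0 wp1
slot 6 (ALU): stall RD_PORT — free A1,Mu1,Ld0,B0 rp0 wp1
slot 7 (MUL): stall RD_PORT — free A1,Mu1,Ld0,B0 rp0 wp1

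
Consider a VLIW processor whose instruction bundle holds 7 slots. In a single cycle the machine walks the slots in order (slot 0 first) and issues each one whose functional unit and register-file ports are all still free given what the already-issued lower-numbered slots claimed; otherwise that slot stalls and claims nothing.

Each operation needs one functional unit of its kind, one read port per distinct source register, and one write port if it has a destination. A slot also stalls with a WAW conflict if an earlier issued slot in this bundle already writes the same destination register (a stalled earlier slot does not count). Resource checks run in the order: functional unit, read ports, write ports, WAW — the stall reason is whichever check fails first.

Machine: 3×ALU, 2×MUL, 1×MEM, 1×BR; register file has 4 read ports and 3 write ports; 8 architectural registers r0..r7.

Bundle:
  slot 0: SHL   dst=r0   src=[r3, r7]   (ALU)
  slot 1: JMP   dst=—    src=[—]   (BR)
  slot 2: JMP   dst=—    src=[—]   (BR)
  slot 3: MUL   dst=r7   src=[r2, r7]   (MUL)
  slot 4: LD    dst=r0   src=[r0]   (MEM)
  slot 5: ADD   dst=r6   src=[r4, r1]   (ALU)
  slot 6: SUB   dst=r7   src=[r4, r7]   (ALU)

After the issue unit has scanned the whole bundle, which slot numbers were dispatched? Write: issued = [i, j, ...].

  0. ALU→r0 ⇒ go  {2A/2Mu/1Ld/1B | 2r 2w}
  1. BR ⇒ go  {2A/2Mu/1Ld/0B | 2r 2w}
  2. BR ⇒ no(FU)  {2A/2Mu/1Ld/0B | 2r 2w}
  3. MUL→r7 ⇒ go  {2A/1Mu/1Ld/0B | 0r 1w}
  4. MEM→r0 ⇒ no(RD_PORT)  {2A/1Mu/1Ld/0B | 0r 1w}
  5. ALU→r6 ⇒ no(RD_PORT)  {2A/1Mu/1Ld/0B | 0r 1w}
  6. ALU→r7 ⇒ no(RD_PORT)  {2A/1Mu/1Ld/0B | 0r 1w}

issued = [0, 1, 3]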